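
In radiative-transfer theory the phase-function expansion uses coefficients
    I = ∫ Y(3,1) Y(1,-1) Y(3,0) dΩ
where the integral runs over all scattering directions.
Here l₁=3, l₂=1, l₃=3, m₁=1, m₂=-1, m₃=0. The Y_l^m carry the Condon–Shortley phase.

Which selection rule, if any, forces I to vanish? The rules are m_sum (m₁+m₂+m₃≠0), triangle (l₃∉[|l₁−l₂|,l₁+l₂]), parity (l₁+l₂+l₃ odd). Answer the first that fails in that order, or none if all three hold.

parity

azimuthal sum: 1 − 1 + 0 = 0  ✓
2 ≤ 3 ≤ 4 (triangle on l)  ✓
L = 3 + 1 + 3 = 7 (odd)  ✗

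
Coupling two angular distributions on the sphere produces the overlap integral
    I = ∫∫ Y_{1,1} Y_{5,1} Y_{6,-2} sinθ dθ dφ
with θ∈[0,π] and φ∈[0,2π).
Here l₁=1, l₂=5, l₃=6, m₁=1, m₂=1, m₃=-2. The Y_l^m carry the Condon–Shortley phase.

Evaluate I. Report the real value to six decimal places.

0.216205

m-sum 0 ✓  L=12 even ✓  4≤6≤6 ✓
Π(2lᵢ+1) = 3×11×13 = 429
triangle coeff Δ(1,5,6) = 1/858
Σ_t [0,0]: t=0:+1/14400 = 1/14400
(3j)²=6/143 [(1 5 6; 0 0 0)], sign=+1
Σ_t [0,0]: t=0:+1/34560 = 1/34560
(3j)²=14/429 [(1 5 6; 1 1 -2)], sign=+1
⇒ 4πI² = 84/143
I = (+1)√(84/143/(4π)) = 0.21620548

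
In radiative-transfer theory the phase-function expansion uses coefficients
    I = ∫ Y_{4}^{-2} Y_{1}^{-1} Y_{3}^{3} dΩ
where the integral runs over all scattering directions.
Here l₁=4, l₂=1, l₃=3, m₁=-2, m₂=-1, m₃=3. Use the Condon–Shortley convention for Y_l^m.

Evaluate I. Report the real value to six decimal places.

0.061558

Checks pass: Σm=0; 8 even; l₃=3∈[3,5].
(2·4+1)(2·1+1)(2·3+1) = 189
Δ: 2! 6! 0! / 9! → 1/252
sum: t=1:−1/36 = -1/36
3j²(4 1 3; 0 0 0) = Δ·Π!·Σ² = 4/63  (sign +1)
sum: t=0:+1/1440 = 1/1440
3j²(4 1 3; -2 -1 3) = Δ·Π!·Σ² = 1/252  (sign +1)
combine: 4πI² = 189·4/63·1/252 = 1/21
take √, sign +1: I = 0.06155813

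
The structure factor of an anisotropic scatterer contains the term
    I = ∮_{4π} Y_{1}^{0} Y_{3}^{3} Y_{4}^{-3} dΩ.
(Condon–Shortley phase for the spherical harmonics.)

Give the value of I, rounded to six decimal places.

-0.162868

Rules hold: Σm=0, L=8 even, 2≤4≤4.
N = 3·7·9 = 189
Δ = 0!·2!·6!/9! = 1/252
Racah Σ t=0..0: t=0:+1/36 = 1/36
⇒ 3j(1 3 4; 0 0 0)² = 4/63, sgn +1
Racah Σ t=0..0: t=0:+1/720 = 1/720
⇒ 3j(1 3 4; 0 3 -3)² = 1/36, sgn -1
4πI² = N·(3j₀)²·(3jₘ)² = 1/3
I = -1·√(0.333333/4π) = -0.16286750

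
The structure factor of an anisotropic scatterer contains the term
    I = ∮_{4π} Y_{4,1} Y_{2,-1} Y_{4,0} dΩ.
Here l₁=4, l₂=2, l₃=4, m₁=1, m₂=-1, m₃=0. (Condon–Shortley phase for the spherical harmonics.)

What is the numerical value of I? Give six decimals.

-0.044869

Checks pass: Σm=0; 10 even; l₃=4∈[2,6].
(2·4+1)(2·2+1)(2·4+1) = 405
Δ: 2! 6! 2! / 11! → 1/13860
sum: t=0:+1/192 t=1:−1/36 t=2:+1/192 = -5/288
3j²(4 2 4; 0 0 0) = Δ·Π!·Σ² = 20/693  (sign -1)
sum: t=0:+1/72 t=1:−1/96 = 1/288
3j²(4 2 4; 1 -1 0) = Δ·Π!·Σ² = 1/462  (sign +1)
combine: 4πI² = 405·20/693·1/462 = 150/5929
take √, sign -1: I = -0.04486937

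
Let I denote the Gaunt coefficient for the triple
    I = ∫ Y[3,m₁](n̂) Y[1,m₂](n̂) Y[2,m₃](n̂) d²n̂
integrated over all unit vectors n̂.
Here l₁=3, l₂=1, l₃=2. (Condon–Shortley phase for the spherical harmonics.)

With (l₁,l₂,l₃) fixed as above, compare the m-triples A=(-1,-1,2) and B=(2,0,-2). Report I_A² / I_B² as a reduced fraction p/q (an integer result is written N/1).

Same 3,1,2: normalisation and zero-m 3j drop out of the ratio.
A: Δ: 2! 4! 0! / 7! → 1/105; sum: t=0:+1/48 = 1/48; 3j²(3 1 2; -1 -1 2) = Δ·Π!·Σ² = 1/105  (sign +1)
B: Δ: 2! 4! 0! / 7! → 1/105; sum: t=1:−1/24 = -1/24; 3j²(3 1 2; 2 0 -2) = Δ·Π!·Σ² = 1/21  (sign -1)
I_A²/I_B² = (1/105)/(1/21) = 1/5

1/5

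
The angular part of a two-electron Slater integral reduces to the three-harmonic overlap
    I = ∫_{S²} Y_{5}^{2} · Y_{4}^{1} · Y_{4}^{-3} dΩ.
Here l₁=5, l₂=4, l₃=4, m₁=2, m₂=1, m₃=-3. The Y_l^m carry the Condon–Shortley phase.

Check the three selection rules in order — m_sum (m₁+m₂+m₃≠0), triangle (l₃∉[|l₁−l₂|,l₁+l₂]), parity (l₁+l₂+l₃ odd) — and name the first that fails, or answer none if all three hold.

m₁+m₂+m₃ = 2 + 1 − 3 = 0  ✓
triangle: |5−4|=1 ≤ l₃=4 ≤ 5+4=9  ✓
parity: l₁+l₂+l₃ = 13 is odd  ✗

parity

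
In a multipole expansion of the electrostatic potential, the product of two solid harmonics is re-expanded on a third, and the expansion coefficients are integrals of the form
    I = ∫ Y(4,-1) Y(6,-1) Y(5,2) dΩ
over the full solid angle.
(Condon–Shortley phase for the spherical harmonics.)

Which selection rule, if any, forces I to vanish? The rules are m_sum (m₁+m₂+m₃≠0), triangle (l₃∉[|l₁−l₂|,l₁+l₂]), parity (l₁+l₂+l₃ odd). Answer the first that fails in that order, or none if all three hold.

m₁+m₂+m₃ = -1 − 1 + 2 = 0  ✓
triangle: |4−6|=2 ≤ l₃=5 ≤ 4+6=10  ✓
parity: l₁+l₂+l₃ = 15 is odd  ✗

parity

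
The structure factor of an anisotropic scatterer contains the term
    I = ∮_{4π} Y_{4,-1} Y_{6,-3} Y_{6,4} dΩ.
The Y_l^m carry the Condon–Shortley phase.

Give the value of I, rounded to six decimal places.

0.077598

Checks pass: Σm=0; 16 even; l₃=6∈[2,10].
(2·4+1)(2·6+1)(2·6+1) = 1521
Δ: 4! 4! 8! / 17! → 1/15315300
sum: t=0:+1/829440 t=1:−1/25920 t=2:+1/9216 t=3:−1/25920 t=4:+1/829440 = 7/207360
3j²(4 6 6; 0 0 0) = Δ·Π!·Σ² = 28/2431  (sign +1)
sum: t=1:−1/207360 t=2:+1/120960 t=3:−1/967680 = 1/414720
3j²(4 6 6; -1 -3 4) = Δ·Π!·Σ² = 21/4862  (sign +1)
combine: 4πI² = 1521·28/2431·21/4862 = 2646/34969
take √, sign +1: I = 0.07759762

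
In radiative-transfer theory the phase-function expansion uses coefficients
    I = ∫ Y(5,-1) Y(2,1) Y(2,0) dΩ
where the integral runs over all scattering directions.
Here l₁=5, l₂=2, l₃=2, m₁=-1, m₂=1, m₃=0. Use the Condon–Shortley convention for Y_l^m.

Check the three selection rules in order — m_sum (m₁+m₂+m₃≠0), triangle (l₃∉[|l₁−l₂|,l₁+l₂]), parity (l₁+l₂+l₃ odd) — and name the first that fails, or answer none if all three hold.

m₁+m₂+m₃ = -1 + 1 + 0 = 0  ✓
triangle: |5−2|=3 ≤ l₃=2 ≤ 5+2=7  ✗
parity: l₁+l₂+l₃ = 9 is odd

triangle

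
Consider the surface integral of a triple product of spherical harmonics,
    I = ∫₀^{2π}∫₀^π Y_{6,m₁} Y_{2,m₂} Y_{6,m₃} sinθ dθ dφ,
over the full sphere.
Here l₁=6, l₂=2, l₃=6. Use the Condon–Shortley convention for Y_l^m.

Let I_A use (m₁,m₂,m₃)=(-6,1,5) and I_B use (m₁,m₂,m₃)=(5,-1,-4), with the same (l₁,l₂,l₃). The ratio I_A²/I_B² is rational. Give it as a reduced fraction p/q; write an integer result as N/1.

22/27

Shared (l₁,l₂,l₃)=(6,2,6): N and (l;000)² cancel in I_A²/I_B².
A: Δ = 2!·10!·2!/15! = 1/90090; Racah Σ t=2..2: t=2:+1/7257600 = 1/7257600; ⇒ 3j(6 2 6; -6 1 5)² = 11/455, sgn -1
B: Δ = 2!·10!·2!/15! = 1/90090; Racah Σ t=0..1: t=0:+1/725760 t=1:−1/7257600 = 1/806400; ⇒ 3j(6 2 6; 5 -1 -4)² = 27/910, sgn +1
I_A²/I_B² = (11/455)/(27/910) = 22/27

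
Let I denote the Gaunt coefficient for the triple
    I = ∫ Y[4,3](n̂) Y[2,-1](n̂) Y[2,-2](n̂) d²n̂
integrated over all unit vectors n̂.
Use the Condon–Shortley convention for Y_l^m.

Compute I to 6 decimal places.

-0.238414

Checks pass: Σm=0; 8 even; l₃=2∈[2,6].
(2·4+1)(2·2+1)(2·2+1) = 225
Δ: 4! 4! 0! / 9! → 1/630
sum: t=2:+1/16 = 1/16
3j²(4 2 2; 0 0 0) = Δ·Π!·Σ² = 2/35  (sign +1)
sum: t=1:−1/144 = -1/144
3j²(4 2 2; 3 -1 -2) = Δ·Π!·Σ² = 1/18  (sign -1)
combine: 4πI² = 225·2/35·1/18 = 5/7
take √, sign -1: I = -0.23841361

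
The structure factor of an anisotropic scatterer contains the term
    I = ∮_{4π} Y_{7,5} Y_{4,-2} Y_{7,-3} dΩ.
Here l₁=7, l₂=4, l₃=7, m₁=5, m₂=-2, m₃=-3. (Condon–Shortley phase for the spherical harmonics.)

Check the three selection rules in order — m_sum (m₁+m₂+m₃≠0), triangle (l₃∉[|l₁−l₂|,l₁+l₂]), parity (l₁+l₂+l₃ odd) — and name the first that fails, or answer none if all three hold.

none

m₁+m₂+m₃ = 5 − 2 − 3 = 0  ✓
triangle: |7−4|=3 ≤ l₃=7 ≤ 7+4=11  ✓
parity: l₁+l₂+l₃ = 18 is even  ✓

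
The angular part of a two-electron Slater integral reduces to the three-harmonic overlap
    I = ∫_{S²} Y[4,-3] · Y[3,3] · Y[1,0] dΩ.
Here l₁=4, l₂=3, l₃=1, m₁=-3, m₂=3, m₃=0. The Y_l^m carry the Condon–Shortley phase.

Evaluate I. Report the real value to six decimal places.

Checks pass: Σm=0; 8 even; l₃=1∈[1,7].
(2·4+1)(2·3+1)(2·1+1) = 189
Δ: 6! 2! 0! / 9! → 1/252
sum: t=3:−1/36 = -1/36
3j²(4 3 1; 0 0 0) = Δ·Π!·Σ² = 4/63  (sign +1)
sum: t=6:+1/720 = 1/720
3j²(4 3 1; -3 3 0) = Δ·Π!·Σ² = 1/36  (sign -1)
combine: 4πI² = 189·4/63·1/36 = 1/3
take √, sign -1: I = -0.16286750

-0.162868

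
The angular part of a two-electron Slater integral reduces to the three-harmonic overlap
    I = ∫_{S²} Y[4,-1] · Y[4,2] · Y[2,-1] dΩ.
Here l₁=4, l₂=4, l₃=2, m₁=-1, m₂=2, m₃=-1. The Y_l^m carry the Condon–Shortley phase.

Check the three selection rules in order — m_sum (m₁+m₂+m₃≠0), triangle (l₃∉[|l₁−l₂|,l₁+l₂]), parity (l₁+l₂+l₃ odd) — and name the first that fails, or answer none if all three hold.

none

Σmᵢ = 0  ✓
l₃∈[|l₁−l₂|,l₁+l₂]=[0,8], have l₃=2  ✓
Σlᵢ = 10 ⇒ even  ✓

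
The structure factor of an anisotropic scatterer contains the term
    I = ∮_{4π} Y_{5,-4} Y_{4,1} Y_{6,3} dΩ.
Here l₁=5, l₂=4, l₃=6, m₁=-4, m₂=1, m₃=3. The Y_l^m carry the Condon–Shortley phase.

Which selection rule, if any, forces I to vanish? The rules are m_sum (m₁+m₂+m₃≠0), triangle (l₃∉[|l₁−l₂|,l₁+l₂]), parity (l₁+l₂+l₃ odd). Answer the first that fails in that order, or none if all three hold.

parity

azimuthal sum: -4 + 1 + 3 = 0  ✓
1 ≤ 6 ≤ 9 (triangle on l)  ✓
L = 5 + 4 + 6 = 15 (odd)  ✗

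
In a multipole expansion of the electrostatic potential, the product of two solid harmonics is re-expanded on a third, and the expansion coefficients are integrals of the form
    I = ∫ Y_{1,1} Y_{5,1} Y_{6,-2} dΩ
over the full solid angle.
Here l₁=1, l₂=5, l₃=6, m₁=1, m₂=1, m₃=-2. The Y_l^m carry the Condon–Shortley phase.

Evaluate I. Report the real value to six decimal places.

0.216205

Checks pass: Σm=0; 12 even; l₃=6∈[4,6].
(2·1+1)(2·5+1)(2·6+1) = 429
Δ: 0! 2! 10! / 13! → 1/858
sum: t=0:+1/14400 = 1/14400
3j²(1 5 6; 0 0 0) = Δ·Π!·Σ² = 6/143  (sign +1)
sum: t=0:+1/34560 = 1/34560
3j²(1 5 6; 1 1 -2) = Δ·Π!·Σ² = 14/429  (sign +1)
combine: 4πI² = 429·6/143·14/429 = 84/143
take √, sign +1: I = 0.21620548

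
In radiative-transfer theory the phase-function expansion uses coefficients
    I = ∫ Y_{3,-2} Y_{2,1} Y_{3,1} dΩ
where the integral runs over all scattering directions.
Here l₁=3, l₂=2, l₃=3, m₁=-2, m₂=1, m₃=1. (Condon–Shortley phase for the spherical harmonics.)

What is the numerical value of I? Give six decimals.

m-sum 0 ✓  L=8 even ✓  1≤3≤5 ✓
Π(2lᵢ+1) = 7×5×7 = 245
triangle coeff Δ(3,2,3) = 1/3780
Σ_t [0,2]: t=0:+1/24 t=1:−1/4 t=2:+1/24 = -1/6
(3j)²=4/105 [(3 2 3; 0 0 0)], sign=+1
Σ_t [1,2]: t=1:−1/48 t=2:+1/12 = 1/16
(3j)²=1/28 [(3 2 3; -2 1 1)], sign=+1
⇒ 4πI² = 1/3
I = (+1)√(1/3/(4π)) = 0.16286750

0.162868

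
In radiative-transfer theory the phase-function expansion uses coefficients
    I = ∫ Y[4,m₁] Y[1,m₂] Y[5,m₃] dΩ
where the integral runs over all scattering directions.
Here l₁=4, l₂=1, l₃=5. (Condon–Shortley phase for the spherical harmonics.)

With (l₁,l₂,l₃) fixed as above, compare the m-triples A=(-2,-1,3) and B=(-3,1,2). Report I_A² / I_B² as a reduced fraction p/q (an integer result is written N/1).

28/3

Same 4,1,5: normalisation and zero-m 3j drop out of the ratio.
A: Δ: 0! 8! 2! / 11! → 1/495; sum: t=0:+1/2880 = 1/2880; 3j²(4 1 5; -2 -1 3) = Δ·Π!·Σ² = 28/495  (sign +1)
B: Δ: 0! 8! 2! / 11! → 1/495; sum: t=0:+1/10080 = 1/10080; 3j²(4 1 5; -3 1 2) = Δ·Π!·Σ² = 1/165  (sign -1)
I_A²/I_B² = (28/495)/(1/165) = 28/3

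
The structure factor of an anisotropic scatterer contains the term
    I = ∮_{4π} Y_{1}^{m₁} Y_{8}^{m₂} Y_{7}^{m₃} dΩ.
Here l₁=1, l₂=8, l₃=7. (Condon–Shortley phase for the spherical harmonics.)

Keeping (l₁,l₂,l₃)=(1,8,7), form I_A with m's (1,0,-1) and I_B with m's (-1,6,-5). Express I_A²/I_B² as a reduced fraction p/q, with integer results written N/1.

4/13

Shared (l₁,l₂,l₃)=(1,8,7): N and (l;000)² cancel in I_A²/I_B².
A: Δ = 2!·0!·14!/17! = 1/2040; Racah Σ t=0..0: t=0:+1/58060800 = 1/58060800; ⇒ 3j(1 8 7; 1 0 -1)² = 7/510, sgn +1
B: Δ = 2!·0!·14!/17! = 1/2040; Racah Σ t=2..2: t=2:+1/1916006400 = 1/1916006400; ⇒ 3j(1 8 7; -1 6 -5)² = 91/2040, sgn +1
I_A²/I_B² = (7/510)/(91/2040) = 4/13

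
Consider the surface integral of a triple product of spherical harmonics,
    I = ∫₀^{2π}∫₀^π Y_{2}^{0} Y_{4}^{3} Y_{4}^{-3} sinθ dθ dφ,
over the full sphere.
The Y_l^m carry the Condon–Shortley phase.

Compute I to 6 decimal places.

m-sum 0 ✓  L=10 even ✓  2≤4≤6 ✓
Π(2lᵢ+1) = 5×9×9 = 405
triangle coeff Δ(2,4,4) = 1/13860
Σ_t [0,2]: t=0:+1/192 t=1:−1/36 t=2:+1/192 = -5/288
(3j)²=20/693 [(2 4 4; 0 0 0)], sign=-1
Σ_t [1,2]: t=1:−1/720 t=2:+1/480 = 1/1440
(3j)²=7/1980 [(2 4 4; 0 3 -3)], sign=-1
⇒ 4πI² = 5/121
I = (+1)√(5/121/(4π)) = 0.05734392

0.057344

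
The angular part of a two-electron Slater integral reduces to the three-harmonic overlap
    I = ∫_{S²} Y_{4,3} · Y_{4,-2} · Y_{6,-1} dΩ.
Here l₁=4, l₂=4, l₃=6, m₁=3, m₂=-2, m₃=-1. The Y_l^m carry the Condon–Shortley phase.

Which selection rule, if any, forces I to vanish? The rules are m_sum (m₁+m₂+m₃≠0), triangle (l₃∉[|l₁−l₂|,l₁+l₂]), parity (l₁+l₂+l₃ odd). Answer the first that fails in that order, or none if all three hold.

none

m₁+m₂+m₃ = 3 − 2 − 1 = 0  ✓
triangle: |4−4|=0 ≤ l₃=6 ≤ 4+4=8  ✓
parity: l₁+l₂+l₃ = 14 is even  ✓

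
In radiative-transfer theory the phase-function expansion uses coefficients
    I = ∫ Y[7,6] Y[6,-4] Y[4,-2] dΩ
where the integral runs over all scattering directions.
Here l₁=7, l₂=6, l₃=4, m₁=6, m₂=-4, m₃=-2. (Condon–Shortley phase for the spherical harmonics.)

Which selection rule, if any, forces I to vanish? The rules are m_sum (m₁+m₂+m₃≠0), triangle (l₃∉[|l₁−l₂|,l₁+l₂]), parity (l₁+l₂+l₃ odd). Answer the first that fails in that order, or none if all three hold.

parity

Σmᵢ = 0  ✓
l₃∈[|l₁−l₂|,l₁+l₂]=[1,13], have l₃=4  ✓
Σlᵢ = 17 ⇒ odd  ✗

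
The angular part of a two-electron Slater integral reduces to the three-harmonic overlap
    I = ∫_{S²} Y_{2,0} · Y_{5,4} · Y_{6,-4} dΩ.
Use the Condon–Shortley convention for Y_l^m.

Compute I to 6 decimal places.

l₁+l₂+l₃=13 is odd: 3j(l;000)=0 ⇒ I=0

0.000000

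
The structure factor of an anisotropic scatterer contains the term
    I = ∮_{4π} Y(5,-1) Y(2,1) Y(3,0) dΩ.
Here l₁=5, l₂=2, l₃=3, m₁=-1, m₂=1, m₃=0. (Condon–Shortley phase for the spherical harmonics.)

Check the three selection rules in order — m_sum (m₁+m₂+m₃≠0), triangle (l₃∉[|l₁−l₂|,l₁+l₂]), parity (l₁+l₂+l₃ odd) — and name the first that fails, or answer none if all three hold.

none

azimuthal sum: -1 + 1 + 0 = 0  ✓
3 ≤ 3 ≤ 7 (triangle on l)  ✓
L = 5 + 2 + 3 = 10 (even)  ✓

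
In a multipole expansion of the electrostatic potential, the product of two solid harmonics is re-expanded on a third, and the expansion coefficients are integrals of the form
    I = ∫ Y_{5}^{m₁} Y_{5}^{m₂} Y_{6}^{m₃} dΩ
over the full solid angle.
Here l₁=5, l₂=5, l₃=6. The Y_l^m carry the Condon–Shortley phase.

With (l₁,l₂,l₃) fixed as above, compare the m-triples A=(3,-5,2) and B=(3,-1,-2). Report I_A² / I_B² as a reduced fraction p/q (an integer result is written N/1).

210/121

l's match ⇒ only the (l;m) 3-j factors differ between A and B.
A: triangle coeff Δ(5,5,6) = 1/28588560; Σ_t [0,0]: t=0:+1/829440 = 1/829440; (3j)²=35/2431 [(5 5 6; 3 -5 2)], sign=+1
B: triangle coeff Δ(5,5,6) = 1/28588560; Σ_t [0,2]: t=0:+1/55296 t=1:−1/25920 t=2:+1/138240 = -11/829440; (3j)²=11/1326 [(5 5 6; 3 -1 -2)], sign=-1
I_A²/I_B² = (35/2431)/(11/1326) = 210/121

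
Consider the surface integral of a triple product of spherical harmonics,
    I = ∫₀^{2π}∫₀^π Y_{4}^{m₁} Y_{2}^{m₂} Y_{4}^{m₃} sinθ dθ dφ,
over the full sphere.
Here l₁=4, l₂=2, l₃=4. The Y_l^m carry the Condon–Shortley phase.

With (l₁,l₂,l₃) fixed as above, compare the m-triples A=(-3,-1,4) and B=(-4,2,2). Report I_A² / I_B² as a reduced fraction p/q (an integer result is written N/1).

7/2

l's match ⇒ only the (l;m) 3-j factors differ between A and B.
A: triangle coeff Δ(4,2,4) = 1/13860; Σ_t [1,1]: t=1:−1/1440 = -1/1440; (3j)²=7/165 [(4 2 4; -3 -1 4)], sign=-1
B: triangle coeff Δ(4,2,4) = 1/13860; Σ_t [2,2]: t=2:+1/2880 = 1/2880; (3j)²=2/165 [(4 2 4; -4 2 2)], sign=+1
I_A²/I_B² = (7/165)/(2/165) = 7/2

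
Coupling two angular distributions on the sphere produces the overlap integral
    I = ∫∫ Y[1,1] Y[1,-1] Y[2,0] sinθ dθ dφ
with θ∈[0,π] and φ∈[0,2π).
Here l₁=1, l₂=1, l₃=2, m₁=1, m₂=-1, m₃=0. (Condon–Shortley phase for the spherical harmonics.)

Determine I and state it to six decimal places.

Checks pass: Σm=0; 4 even; l₃=2∈[0,2].
(2·1+1)(2·1+1)(2·2+1) = 45
Δ: 0! 2! 2! / 5! → 1/30
sum: t=0:+1/1 = 1/1
3j²(1 1 2; 0 0 0) = Δ·Π!·Σ² = 2/15  (sign +1)
sum: t=0:+1/4 = 1/4
3j²(1 1 2; 1 -1 0) = Δ·Π!·Σ² = 1/30  (sign +1)
combine: 4πI² = 45·2/15·1/30 = 1/5
take √, sign +1: I = 0.12615663

0.126157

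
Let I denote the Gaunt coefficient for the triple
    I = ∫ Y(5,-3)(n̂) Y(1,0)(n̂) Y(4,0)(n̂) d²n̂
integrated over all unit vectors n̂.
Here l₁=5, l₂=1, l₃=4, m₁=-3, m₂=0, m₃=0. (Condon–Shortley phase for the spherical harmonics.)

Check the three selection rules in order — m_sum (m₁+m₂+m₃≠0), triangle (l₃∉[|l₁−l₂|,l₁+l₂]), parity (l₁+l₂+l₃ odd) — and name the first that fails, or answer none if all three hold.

m_sum

azimuthal sum: -3 + 0 + 0 = -3  ✗
4 ≤ 4 ≤ 6 (triangle on l)
L = 5 + 1 + 4 = 10 (even)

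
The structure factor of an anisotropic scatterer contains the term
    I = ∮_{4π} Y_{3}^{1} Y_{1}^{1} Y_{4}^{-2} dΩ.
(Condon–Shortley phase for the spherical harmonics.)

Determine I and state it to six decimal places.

m-sum 0 ✓  L=8 even ✓  2≤4≤4 ✓
Π(2lᵢ+1) = 7×3×9 = 189
triangle coeff Δ(3,1,4) = 1/252
Σ_t [0,0]: t=0:+1/36 = 1/36
(3j)²=4/63 [(3 1 4; 0 0 0)], sign=+1
Σ_t [0,0]: t=0:+1/96 = 1/96
(3j)²=5/84 [(3 1 4; 1 1 -2)], sign=+1
⇒ 4πI² = 5/7
I = (+1)√(5/7/(4π)) = 0.23841361

0.238414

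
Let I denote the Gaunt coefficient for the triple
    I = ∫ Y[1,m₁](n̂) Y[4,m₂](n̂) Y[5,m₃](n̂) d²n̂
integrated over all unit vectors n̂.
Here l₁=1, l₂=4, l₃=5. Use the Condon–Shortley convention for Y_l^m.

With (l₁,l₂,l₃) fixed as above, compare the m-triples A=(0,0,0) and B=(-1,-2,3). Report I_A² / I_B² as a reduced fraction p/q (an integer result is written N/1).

l's match ⇒ only the (l;m) 3-j factors differ between A and B.
A: triangle coeff Δ(1,4,5) = 1/495; Σ_t [0,0]: t=0:+1/576 = 1/576; (3j)²=5/99 [(1 4 5; 0 0 0)], sign=-1
B: triangle coeff Δ(1,4,5) = 1/495; Σ_t [0,0]: t=0:+1/2880 = 1/2880; (3j)²=28/495 [(1 4 5; -1 -2 3)], sign=+1
I_A²/I_B² = (5/99)/(28/495) = 25/28

25/28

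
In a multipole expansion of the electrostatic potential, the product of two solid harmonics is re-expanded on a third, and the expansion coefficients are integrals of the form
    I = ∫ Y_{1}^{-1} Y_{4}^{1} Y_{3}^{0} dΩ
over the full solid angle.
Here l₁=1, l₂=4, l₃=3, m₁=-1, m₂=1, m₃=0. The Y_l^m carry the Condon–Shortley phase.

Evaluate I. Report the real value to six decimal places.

m-sum 0 ✓  L=8 even ✓  3≤3≤5 ✓
Π(2lᵢ+1) = 3×9×7 = 189
triangle coeff Δ(1,4,3) = 1/252
Σ_t [1,1]: t=1:−1/36 = -1/36
(3j)²=4/63 [(1 4 3; 0 0 0)], sign=+1
Σ_t [2,2]: t=2:+1/72 = 1/72
(3j)²=5/126 [(1 4 3; -1 1 0)], sign=-1
⇒ 4πI² = 10/21
I = (-1)√(10/21/(4π)) = -0.19466390

-0.194664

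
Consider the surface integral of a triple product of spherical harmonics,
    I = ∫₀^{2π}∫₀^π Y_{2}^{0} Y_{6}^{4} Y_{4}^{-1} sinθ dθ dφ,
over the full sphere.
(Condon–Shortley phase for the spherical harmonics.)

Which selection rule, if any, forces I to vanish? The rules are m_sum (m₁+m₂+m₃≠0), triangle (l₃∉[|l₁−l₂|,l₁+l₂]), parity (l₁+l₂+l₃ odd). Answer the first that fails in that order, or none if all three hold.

m_sum

m₁+m₂+m₃ = 0 + 4 − 1 = 3  ✗
triangle: |2−6|=4 ≤ l₃=4 ≤ 2+6=8
parity: l₁+l₂+l₃ = 12 is even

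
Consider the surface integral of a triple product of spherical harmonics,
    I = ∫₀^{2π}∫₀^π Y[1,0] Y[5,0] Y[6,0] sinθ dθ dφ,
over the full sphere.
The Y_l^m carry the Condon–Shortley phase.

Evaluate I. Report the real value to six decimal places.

0.245154

Rules hold: Σm=0, L=12 even, 4≤6≤6.
N = 3·11·13 = 429
Δ = 0!·2!·10!/13! = 1/858
Racah Σ t=0..0: t=0:+1/14400 = 1/14400
⇒ 3j(1 5 6; 0 0 0)² = 6/143, sgn +1
(m-triple is (0,0,0) — same symbol as above.)
4πI² = N·(3j₀)²·(3jₘ)² = 108/143
I = +1·√(0.755245/4π) = 0.24515397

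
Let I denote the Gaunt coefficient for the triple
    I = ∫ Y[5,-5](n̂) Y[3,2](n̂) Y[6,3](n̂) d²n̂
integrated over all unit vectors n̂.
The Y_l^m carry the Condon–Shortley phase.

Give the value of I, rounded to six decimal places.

m-sum 0 ✓  L=14 even ✓  2≤6≤8 ✓
Π(2lᵢ+1) = 11×7×13 = 1001
triangle coeff Δ(5,3,6) = 1/675675
Σ_t [0,2]: t=0:+1/8640 t=1:−1/2304 t=2:+1/8640 = -7/34560
(3j)²=7/429 [(5 3 6; 0 0 0)], sign=-1
Σ_t [2,2]: t=2:+1/483840 = 1/483840
(3j)²=6/1001 [(5 3 6; -5 2 3)], sign=-1
⇒ 4πI² = 14/143
I = (+1)√(14/143/(4π)) = 0.08826552

0.088266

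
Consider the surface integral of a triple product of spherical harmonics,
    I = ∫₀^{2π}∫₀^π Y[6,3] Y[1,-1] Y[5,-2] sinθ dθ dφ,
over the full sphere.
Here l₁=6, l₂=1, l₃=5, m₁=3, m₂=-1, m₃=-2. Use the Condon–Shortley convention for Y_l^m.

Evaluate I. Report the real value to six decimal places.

Rules hold: Σm=0, L=12 even, 5≤5≤7.
N = 13·3·11 = 429
Δ = 2!·10!·0!/13! = 1/858
Racah Σ t=1..1: t=1:−1/14400 = -1/14400
⇒ 3j(6 1 5; 0 0 0)² = 6/143, sgn +1
Racah Σ t=0..0: t=0:+1/60480 = 1/60480
⇒ 3j(6 1 5; 3 -1 -2)² = 6/143, sgn -1
4πI² = N·(3j₀)²·(3jₘ)² = 108/143
I = -1·√(0.755245/4π) = -0.24515397

-0.245154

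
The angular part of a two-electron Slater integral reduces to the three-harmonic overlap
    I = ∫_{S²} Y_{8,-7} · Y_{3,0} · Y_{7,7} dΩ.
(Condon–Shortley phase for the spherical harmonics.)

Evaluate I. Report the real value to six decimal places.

0.200072

Rules hold: Σm=0, L=18 even, 5≤7≤11.
N = 17·7·15 = 1785
Δ = 4!·12!·2!/19! = 1/5290740
Racah Σ t=1..3: t=1:−1/7257600 t=2:+1/2073600 t=3:−1/7257600 = 1/4838400
⇒ 3j(8 3 7; 0 0 0)² = 252/20995, sgn -1
Racah Σ t=3..3: t=3:−1/5748019200 = -1/5748019200
⇒ 3j(8 3 7; -7 0 7)² = 91/3876, sgn -1
4πI² = N·(3j₀)²·(3jₘ)² = 3087/6137
I = +1·√(0.503015/4π) = 0.20007154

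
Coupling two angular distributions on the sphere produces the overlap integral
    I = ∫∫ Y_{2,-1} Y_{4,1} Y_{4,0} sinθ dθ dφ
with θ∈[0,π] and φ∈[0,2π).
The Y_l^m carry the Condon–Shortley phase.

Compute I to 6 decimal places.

m-sum 0 ✓  L=10 even ✓  2≤4≤6 ✓
Π(2lᵢ+1) = 5×9×9 = 405
triangle coeff Δ(2,4,4) = 1/13860
Σ_t [0,2]: t=0:+1/192 t=1:−1/36 t=2:+1/192 = -5/288
(3j)²=20/693 [(2 4 4; 0 0 0)], sign=-1
Σ_t [1,2]: t=1:−1/96 t=2:+1/72 = 1/288
(3j)²=1/462 [(2 4 4; -1 1 0)], sign=+1
⇒ 4πI² = 150/5929
I = (-1)√(150/5929/(4π)) = -0.04486937

-0.044869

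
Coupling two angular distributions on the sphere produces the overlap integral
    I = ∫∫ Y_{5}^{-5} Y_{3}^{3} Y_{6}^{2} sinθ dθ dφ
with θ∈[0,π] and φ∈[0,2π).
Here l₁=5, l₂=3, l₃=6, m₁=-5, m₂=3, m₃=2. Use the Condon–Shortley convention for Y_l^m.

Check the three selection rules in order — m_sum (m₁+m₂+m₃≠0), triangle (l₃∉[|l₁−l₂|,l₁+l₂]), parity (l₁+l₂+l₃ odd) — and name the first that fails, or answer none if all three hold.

none

Σmᵢ = 0  ✓
l₃∈[|l₁−l₂|,l₁+l₂]=[2,8], have l₃=6  ✓
Σlᵢ = 14 ⇒ even  ✓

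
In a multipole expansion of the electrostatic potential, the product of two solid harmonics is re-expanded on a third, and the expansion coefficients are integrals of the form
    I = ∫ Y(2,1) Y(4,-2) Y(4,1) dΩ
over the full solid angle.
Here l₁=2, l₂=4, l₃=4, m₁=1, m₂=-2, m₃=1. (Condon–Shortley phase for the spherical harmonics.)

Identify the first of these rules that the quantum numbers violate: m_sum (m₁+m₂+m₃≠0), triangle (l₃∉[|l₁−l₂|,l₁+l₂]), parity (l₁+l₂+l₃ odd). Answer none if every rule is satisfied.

none

m₁+m₂+m₃ = 1 − 2 + 1 = 0  ✓
triangle: |2−4|=2 ≤ l₃=4 ≤ 2+4=6  ✓
parity: l₁+l₂+l₃ = 10 is even  ✓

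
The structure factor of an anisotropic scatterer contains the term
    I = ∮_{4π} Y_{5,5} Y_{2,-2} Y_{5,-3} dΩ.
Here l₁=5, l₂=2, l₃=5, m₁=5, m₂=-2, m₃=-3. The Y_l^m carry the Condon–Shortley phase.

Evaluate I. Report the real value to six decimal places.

0.088588

m-sum 0 ✓  L=12 even ✓  3≤5≤7 ✓
Π(2lᵢ+1) = 11×5×11 = 605
triangle coeff Δ(5,2,5) = 1/38610
Σ_t [0,2]: t=0:+1/2880 t=1:−1/576 t=2:+1/2880 = -1/960
(3j)²=10/429 [(5 2 5; 0 0 0)], sign=+1
Σ_t [0,0]: t=0:+1/161280 = 1/161280
(3j)²=1/143 [(5 2 5; 5 -2 -3)], sign=+1
⇒ 4πI² = 50/507
I = (+1)√(50/507/(4π)) = 0.08858824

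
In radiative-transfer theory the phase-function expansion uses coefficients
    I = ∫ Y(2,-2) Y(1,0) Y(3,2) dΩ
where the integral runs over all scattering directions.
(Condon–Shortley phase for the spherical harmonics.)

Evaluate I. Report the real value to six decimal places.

Checks pass: Σm=0; 6 even; l₃=3∈[1,3].
(2·2+1)(2·1+1)(2·3+1) = 105
Δ: 0! 4! 2! / 7! → 1/105
sum: t=0:+1/4 = 1/4
3j²(2 1 3; 0 0 0) = Δ·Π!·Σ² = 3/35  (sign -1)
sum: t=0:+1/24 = 1/24
3j²(2 1 3; -2 0 2) = Δ·Π!·Σ² = 1/21  (sign -1)
combine: 4πI² = 105·3/35·1/21 = 3/7
take √, sign +1: I = 0.18467439

0.184674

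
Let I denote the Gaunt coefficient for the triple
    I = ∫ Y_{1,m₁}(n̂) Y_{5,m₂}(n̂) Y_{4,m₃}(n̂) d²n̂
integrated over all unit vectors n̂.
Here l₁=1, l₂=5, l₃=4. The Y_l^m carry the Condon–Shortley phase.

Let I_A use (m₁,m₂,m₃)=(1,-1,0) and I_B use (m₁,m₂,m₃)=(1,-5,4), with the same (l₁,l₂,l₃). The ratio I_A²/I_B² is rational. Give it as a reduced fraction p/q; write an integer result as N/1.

1/3

Shared (l₁,l₂,l₃)=(1,5,4): N and (l;000)² cancel in I_A²/I_B².
A: Δ = 2!·0!·8!/11! = 1/495; Racah Σ t=0..0: t=0:+1/1152 = 1/1152; ⇒ 3j(1 5 4; 1 -1 0)² = 1/33, sgn +1
B: Δ = 2!·0!·8!/11! = 1/495; Racah Σ t=0..0: t=0:+1/80640 = 1/80640; ⇒ 3j(1 5 4; 1 -5 4)² = 1/11, sgn +1
I_A²/I_B² = (1/33)/(1/11) = 1/3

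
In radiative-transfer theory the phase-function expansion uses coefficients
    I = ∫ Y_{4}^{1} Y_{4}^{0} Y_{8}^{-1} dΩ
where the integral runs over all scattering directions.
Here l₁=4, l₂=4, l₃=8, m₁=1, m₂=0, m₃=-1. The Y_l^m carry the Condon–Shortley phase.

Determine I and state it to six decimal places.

-0.222409

Checks pass: Σm=0; 16 even; l₃=8∈[0,8].
(2·4+1)(2·4+1)(2·8+1) = 1377
Δ: 0! 8! 8! / 17! → 1/218790
sum: t=0:+1/331776 = 1/331776
3j²(4 4 8; 0 0 0) = Δ·Π!·Σ² = 490/21879  (sign +1)
sum: t=0:+1/414720 = 1/414720
3j²(4 4 8; 1 0 -1) = Δ·Π!·Σ² = 49/2431  (sign -1)
combine: 4πI² = 1377·490/21879·49/2431 = 216090/347633
take √, sign -1: I = -0.22240877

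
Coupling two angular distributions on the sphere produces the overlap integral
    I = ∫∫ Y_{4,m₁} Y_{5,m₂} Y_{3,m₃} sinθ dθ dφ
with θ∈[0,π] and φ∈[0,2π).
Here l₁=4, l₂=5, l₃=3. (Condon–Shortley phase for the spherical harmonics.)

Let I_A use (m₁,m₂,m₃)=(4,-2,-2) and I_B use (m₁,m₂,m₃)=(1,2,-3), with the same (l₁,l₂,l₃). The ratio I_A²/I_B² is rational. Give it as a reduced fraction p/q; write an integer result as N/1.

Same 4,5,3: normalisation and zero-m 3j drop out of the ratio.
A: Δ: 6! 2! 4! / 13! → 1/180180; sum: t=0:+1/8640 = 1/8640; 3j²(4 5 3; 4 -2 -2) = Δ·Π!·Σ² = 14/1287  (sign -1)
B: Δ: 6! 2! 4! / 13! → 1/180180; sum: t=3:−1/1728 = -1/1728; 3j²(4 5 3; 1 2 -3) = Δ·Π!·Σ² = 25/858  (sign -1)
I_A²/I_B² = (14/1287)/(25/858) = 28/75

28/75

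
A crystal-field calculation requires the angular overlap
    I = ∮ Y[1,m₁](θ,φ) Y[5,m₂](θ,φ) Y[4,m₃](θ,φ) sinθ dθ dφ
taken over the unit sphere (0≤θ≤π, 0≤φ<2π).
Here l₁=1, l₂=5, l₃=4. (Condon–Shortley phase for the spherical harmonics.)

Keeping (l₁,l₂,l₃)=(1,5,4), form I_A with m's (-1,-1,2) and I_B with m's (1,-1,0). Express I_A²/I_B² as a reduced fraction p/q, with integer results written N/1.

2/5

Shared (l₁,l₂,l₃)=(1,5,4): N and (l;000)² cancel in I_A²/I_B².
A: Δ = 2!·0!·8!/11! = 1/495; Racah Σ t=2..2: t=2:+1/2880 = 1/2880; ⇒ 3j(1 5 4; -1 -1 2)² = 2/165, sgn +1
B: Δ = 2!·0!·8!/11! = 1/495; Racah Σ t=0..0: t=0:+1/1152 = 1/1152; ⇒ 3j(1 5 4; 1 -1 0)² = 1/33, sgn +1
I_A²/I_B² = (2/165)/(1/33) = 2/5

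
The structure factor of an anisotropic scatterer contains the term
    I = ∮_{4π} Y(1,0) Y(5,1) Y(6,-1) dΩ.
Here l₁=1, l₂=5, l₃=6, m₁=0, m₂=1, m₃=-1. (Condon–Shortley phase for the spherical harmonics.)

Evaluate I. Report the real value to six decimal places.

-0.241725

Checks pass: Σm=0; 12 even; l₃=6∈[4,6].
(2·1+1)(2·5+1)(2·6+1) = 429
Δ: 0! 2! 10! / 13! → 1/858
sum: t=0:+1/14400 = 1/14400
3j²(1 5 6; 0 0 0) = Δ·Π!·Σ² = 6/143  (sign +1)
sum: t=0:+1/17280 = 1/17280
3j²(1 5 6; 0 1 -1) = Δ·Π!·Σ² = 35/858  (sign -1)
combine: 4πI² = 429·6/143·35/858 = 105/143
take √, sign -1: I = -0.24172507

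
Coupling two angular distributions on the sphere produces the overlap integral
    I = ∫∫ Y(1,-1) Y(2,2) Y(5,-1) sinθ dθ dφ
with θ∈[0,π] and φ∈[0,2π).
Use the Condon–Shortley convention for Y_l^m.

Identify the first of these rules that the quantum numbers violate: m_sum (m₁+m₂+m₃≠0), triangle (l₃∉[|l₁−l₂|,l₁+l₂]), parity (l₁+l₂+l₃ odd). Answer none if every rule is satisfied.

triangle

Σmᵢ = 0  ✓
l₃∈[|l₁−l₂|,l₁+l₂]=[1,3], have l₃=5  ✗
Σlᵢ = 8 ⇒ even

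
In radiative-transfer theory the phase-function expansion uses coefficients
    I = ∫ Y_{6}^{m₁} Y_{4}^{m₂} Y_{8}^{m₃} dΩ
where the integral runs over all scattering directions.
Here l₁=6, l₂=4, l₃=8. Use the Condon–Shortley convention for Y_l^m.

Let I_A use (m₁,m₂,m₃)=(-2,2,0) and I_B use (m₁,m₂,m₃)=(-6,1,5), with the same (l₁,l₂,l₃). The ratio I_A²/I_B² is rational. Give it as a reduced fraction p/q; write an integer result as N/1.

l's match ⇒ only the (l;m) 3-j factors differ between A and B.
A: triangle coeff Δ(6,4,8) = 1/23279256; Σ_t [0,2]: t=0:+1/116121600 t=1:−1/3628800 t=2:+1/1658880 = 13/38707200; (3j)²=39/3553 [(6 4 8; -2 2 0)], sign=+1
B: triangle coeff Δ(6,4,8) = 1/23279256; Σ_t [2,2]: t=2:+1/261273600 = 1/261273600; (3j)²=55/6783 [(6 4 8; -6 1 5)], sign=-1
I_A²/I_B² = (39/3553)/(55/6783) = 819/605

819/605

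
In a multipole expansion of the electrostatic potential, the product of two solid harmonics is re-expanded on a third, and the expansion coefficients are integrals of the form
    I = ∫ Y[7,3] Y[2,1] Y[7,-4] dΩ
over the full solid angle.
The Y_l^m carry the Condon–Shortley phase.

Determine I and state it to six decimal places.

0.162315

Checks pass: Σm=0; 16 even; l₃=7∈[5,9].
(2·7+1)(2·2+1)(2·7+1) = 1125
Δ: 2! 12! 2! / 17! → 1/185640
sum: t=0:+1/2419200 t=1:−1/518400 t=2:+1/2419200 = -1/907200
3j²(7 2 7; 0 0 0) = Δ·Π!·Σ² = 56/3315  (sign +1)
sum: t=1:−1/4354560 t=2:+1/14515200 = -1/6220800
3j²(7 2 7; 3 1 -4) = Δ·Π!·Σ² = 77/4420  (sign +1)
combine: 4πI² = 1125·56/3315·77/4420 = 16170/48841
take √, sign +1: I = 0.16231468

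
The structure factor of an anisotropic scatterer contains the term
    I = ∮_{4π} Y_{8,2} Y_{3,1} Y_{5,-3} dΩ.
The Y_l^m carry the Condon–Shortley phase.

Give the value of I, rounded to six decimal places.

Checks pass: Σm=0; 16 even; l₃=5∈[5,11].
(2·8+1)(2·3+1)(2·5+1) = 1309
Δ: 6! 10! 0! / 17! → 1/136136
sum: t=3:−1/518400 = -1/518400
3j²(8 3 5; 0 0 0) = Δ·Π!·Σ² = 56/2431  (sign +1)
sum: t=4:+1/3870720 = 1/3870720
3j²(8 3 5; 2 1 -3) = Δ·Π!·Σ² = 675/136136  (sign +1)
combine: 4πI² = 1309·56/2431·675/136136 = 4725/31603
take √, sign +1: I = 0.10907666

0.109077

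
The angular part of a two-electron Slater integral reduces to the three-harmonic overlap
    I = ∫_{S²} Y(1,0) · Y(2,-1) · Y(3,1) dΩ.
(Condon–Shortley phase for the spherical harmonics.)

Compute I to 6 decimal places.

m-sum 0 ✓  L=6 even ✓  1≤3≤3 ✓
Π(2lᵢ+1) = 3×5×7 = 105
triangle coeff Δ(1,2,3) = 1/105
Σ_t [0,0]: t=0:+1/4 = 1/4
(3j)²=3/35 [(1 2 3; 0 0 0)], sign=-1
Σ_t [0,0]: t=0:+1/6 = 1/6
(3j)²=8/105 [(1 2 3; 0 -1 1)], sign=+1
⇒ 4πI² = 24/35
I = (-1)√(24/35/(4π)) = -0.23359668

-0.233597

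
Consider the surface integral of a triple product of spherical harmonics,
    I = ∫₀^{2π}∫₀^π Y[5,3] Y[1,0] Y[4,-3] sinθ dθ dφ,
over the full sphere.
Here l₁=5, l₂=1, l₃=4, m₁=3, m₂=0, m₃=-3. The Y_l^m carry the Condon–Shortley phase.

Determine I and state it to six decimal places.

m-sum 0 ✓  L=10 even ✓  4≤4≤6 ✓
Π(2lᵢ+1) = 11×3×9 = 297
triangle coeff Δ(5,1,4) = 1/495
Σ_t [1,1]: t=1:−1/576 = -1/576
(3j)²=5/99 [(5 1 4; 0 0 0)], sign=-1
Σ_t [1,1]: t=1:−1/5040 = -1/5040
(3j)²=16/495 [(5 1 4; 3 0 -3)], sign=+1
⇒ 4πI² = 16/33
I = (-1)√(16/33/(4π)) = -0.19642560

-0.196426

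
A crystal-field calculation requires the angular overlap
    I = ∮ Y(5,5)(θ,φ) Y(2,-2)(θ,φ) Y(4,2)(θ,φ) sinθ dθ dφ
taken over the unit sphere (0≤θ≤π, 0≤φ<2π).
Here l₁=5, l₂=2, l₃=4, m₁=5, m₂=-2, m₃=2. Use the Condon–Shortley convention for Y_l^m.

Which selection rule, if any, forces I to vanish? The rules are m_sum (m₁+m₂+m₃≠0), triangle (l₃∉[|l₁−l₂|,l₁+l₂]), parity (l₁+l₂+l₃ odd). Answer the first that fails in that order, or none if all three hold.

azimuthal sum: 5 − 2 + 2 = 5  ✗
3 ≤ 4 ≤ 7 (triangle on l)
L = 5 + 2 + 4 = 11 (odd)

m_sum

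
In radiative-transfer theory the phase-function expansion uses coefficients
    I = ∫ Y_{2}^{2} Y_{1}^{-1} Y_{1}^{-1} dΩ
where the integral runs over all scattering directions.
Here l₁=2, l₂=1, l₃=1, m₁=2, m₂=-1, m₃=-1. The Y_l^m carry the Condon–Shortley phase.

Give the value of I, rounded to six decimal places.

0.309019

Checks pass: Σm=0; 4 even; l₃=1∈[1,3].
(2·2+1)(2·1+1)(2·1+1) = 45
Δ: 2! 2! 0! / 5! → 1/30
sum: t=1:−1/1 = -1/1
3j²(2 1 1; 0 0 0) = Δ·Π!·Σ² = 2/15  (sign +1)
sum: t=0:+1/4 = 1/4
3j²(2 1 1; 2 -1 -1) = Δ·Π!·Σ² = 1/5  (sign +1)
combine: 4πI² = 45·2/15·1/5 = 6/5
take √, sign +1: I = 0.30901936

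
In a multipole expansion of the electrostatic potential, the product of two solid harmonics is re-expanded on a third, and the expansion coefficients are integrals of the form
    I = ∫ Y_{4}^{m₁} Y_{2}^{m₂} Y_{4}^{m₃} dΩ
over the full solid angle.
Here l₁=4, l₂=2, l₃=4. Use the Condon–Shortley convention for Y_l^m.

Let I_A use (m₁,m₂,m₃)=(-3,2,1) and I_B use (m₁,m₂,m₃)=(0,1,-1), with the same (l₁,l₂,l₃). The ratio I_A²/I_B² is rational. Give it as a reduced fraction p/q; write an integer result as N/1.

Same 4,2,4: normalisation and zero-m 3j drop out of the ratio.
A: Δ: 2! 6! 2! / 11! → 1/13860; sum: t=2:+1/480 = 1/480; 3j²(4 2 4; -3 2 1) = Δ·Π!·Σ² = 3/110  (sign -1)
B: Δ: 2! 6! 2! / 11! → 1/13860; sum: t=1:−1/72 t=2:+1/96 = -1/288; 3j²(4 2 4; 0 1 -1) = Δ·Π!·Σ² = 1/462  (sign +1)
I_A²/I_B² = (3/110)/(1/462) = 63/5

63/5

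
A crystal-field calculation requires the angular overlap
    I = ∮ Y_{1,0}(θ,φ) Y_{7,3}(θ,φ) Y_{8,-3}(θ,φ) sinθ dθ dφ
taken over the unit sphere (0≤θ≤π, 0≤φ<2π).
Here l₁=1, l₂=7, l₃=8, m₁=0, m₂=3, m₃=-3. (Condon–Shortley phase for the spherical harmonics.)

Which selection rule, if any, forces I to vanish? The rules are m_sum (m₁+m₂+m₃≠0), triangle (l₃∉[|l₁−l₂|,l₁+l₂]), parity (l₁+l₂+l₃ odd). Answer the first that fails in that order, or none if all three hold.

none

azimuthal sum: 0 + 3 − 3 = 0  ✓
6 ≤ 8 ≤ 8 (triangle on l)  ✓
L = 1 + 7 + 8 = 16 (even)  ✓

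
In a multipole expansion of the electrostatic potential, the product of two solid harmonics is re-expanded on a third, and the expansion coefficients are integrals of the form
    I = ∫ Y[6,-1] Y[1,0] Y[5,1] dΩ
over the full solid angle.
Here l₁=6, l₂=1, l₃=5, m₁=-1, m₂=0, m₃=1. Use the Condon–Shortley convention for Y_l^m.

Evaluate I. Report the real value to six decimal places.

m-sum 0 ✓  L=12 even ✓  5≤5≤7 ✓
Π(2lᵢ+1) = 13×3×11 = 429
triangle coeff Δ(6,1,5) = 1/858
Σ_t [1,1]: t=1:−1/14400 = -1/14400
(3j)²=6/143 [(6 1 5; 0 0 0)], sign=+1
Σ_t [1,1]: t=1:−1/17280 = -1/17280
(3j)²=35/858 [(6 1 5; -1 0 1)], sign=-1
⇒ 4πI² = 105/143
I = (-1)√(105/143/(4π)) = -0.24172507

-0.241725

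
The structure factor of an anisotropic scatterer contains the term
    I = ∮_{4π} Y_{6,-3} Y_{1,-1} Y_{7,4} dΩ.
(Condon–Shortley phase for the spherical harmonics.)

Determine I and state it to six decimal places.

m-sum 0 ✓  L=14 even ✓  5≤7≤7 ✓
Π(2lᵢ+1) = 13×3×15 = 585
triangle coeff Δ(6,1,7) = 1/1365
Σ_t [0,0]: t=0:+1/518400 = 1/518400
(3j)²=7/195 [(6 1 7; 0 0 0)], sign=-1
Σ_t [0,0]: t=0:+1/4354560 = 1/4354560
(3j)²=11/273 [(6 1 7; -3 -1 4)], sign=-1
⇒ 4πI² = 11/13
I = (+1)√(11/13/(4π)) = 0.25948947

0.259489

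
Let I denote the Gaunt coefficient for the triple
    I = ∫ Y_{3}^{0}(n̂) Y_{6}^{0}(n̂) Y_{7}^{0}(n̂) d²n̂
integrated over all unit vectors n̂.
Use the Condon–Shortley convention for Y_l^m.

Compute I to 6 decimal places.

0.144051

Rules hold: Σm=0, L=16 even, 3≤7≤9.
N = 7·13·15 = 1365
Δ = 2!·4!·10!/17! = 1/2042040
Racah Σ t=0..2: t=0:+1/207360 t=1:−1/57600 t=2:+1/207360 = -1/129600
⇒ 3j(3 6 7; 0 0 0)² = 168/12155, sgn +1
(m-triple is (0,0,0) — same symbol as above.)
4πI² = N·(3j₀)²·(3jₘ)² = 592704/2272985
I = +1·√(0.26076/4π) = 0.14405081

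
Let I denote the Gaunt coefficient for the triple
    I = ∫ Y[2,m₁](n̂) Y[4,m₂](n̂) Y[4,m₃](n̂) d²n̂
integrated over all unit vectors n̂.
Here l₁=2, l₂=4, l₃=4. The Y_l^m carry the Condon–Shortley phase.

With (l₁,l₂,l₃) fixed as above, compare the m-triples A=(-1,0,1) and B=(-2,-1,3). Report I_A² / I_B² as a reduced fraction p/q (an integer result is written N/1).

5/63

Same 2,4,4: normalisation and zero-m 3j drop out of the ratio.
A: Δ: 2! 2! 6! / 11! → 1/13860; sum: t=1:−1/72 t=2:+1/96 = -1/288; 3j²(2 4 4; -1 0 1) = Δ·Π!·Σ² = 1/462  (sign +1)
B: Δ: 2! 2! 6! / 11! → 1/13860; sum: t=2:+1/480 = 1/480; 3j²(2 4 4; -2 -1 3) = Δ·Π!·Σ² = 3/110  (sign -1)
I_A²/I_B² = (1/462)/(3/110) = 5/63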